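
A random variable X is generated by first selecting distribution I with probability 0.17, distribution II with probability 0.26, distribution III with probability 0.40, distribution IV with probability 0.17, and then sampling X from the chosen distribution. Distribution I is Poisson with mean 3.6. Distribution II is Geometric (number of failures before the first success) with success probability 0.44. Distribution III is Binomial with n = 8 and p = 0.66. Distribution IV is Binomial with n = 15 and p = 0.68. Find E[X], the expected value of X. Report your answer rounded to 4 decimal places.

4.7889

Component means — I: 3.6; II: 1.27273; III: 5.28; IV: 10.2.
E[X] = 0.17·3.6 + 0.26·1.27273 + 0.4·5.28 + 0.17·10.2 = 4.78891.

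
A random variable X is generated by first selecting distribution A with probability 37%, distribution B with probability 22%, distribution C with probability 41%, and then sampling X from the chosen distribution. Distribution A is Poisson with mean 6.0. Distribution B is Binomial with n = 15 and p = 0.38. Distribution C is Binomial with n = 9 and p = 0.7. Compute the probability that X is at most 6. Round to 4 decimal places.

0.5921

Conditional on each component, P(X ≤ 6): A: 0.606303; B: 0.670529; C: 0.537169.
By total probability, P(X ≤ 6) = 0.37·0.606303 + 0.22·0.670529 + 0.41·0.537169 = 0.592088.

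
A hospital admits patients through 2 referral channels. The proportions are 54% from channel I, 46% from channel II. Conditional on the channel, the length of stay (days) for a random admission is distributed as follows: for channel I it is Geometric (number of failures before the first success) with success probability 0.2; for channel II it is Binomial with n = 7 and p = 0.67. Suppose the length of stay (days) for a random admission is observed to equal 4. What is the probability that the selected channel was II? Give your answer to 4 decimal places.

Likelihoods P(X=4 | ·): I: 0.08192; II: 0.25346.
Posterior ∝ prior × likelihood. Numerator for II: 0.46·0.25346 = 0.116592.
Normalizing constant: 0.54·0.08192 + 0.46·0.25346 = 0.160828.
P(II | observation) = 0.116592 / 0.160828 = 0.724944.

0.7249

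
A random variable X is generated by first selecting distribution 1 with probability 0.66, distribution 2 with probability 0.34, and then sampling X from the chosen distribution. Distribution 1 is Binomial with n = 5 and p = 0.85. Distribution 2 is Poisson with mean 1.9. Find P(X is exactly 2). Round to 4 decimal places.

Conditional on each component, P(X = 2): 1: 0.0243844; 2: 0.269971.
By total probability, P(X = 2) = 0.66·0.0243844 + 0.34·0.269971 = 0.107884.

0.1079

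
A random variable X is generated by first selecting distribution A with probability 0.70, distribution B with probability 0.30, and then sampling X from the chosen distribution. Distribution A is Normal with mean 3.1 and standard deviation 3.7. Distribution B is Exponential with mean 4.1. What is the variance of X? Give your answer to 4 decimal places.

14.8360

Per component, A: μ=3.1, E[X²]=23.3; B: μ=4.1, E[X²]=33.62.
E[X] = 0.7·3.1 + 0.3·4.1 = 3.4.
E[X²] = 0.7·23.3 + 0.3·33.62 = 26.396.
Var(X) = E[X²] − (E[X])² = 26.396 − 11.56 = 14.836.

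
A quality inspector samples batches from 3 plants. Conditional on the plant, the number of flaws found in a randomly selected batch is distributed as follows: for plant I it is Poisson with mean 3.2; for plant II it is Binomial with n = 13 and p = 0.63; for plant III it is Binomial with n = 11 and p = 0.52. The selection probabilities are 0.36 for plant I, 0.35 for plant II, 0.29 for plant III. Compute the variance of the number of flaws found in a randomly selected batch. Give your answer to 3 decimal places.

Per component, I: μ=3.2, E[X²]=13.44; II: μ=8.19, E[X²]=70.1064; III: μ=5.72, E[X²]=35.464.
E[X] = 0.36·3.2 + 0.35·8.19 + 0.29·5.72 = 5.6773.
E[X²] = 0.36·13.44 + 0.35·70.1064 + 0.29·35.464 = 39.6602.
Var(X) = E[X²] − (E[X])² = 39.6602 − 32.2317 = 7.42846.

7.428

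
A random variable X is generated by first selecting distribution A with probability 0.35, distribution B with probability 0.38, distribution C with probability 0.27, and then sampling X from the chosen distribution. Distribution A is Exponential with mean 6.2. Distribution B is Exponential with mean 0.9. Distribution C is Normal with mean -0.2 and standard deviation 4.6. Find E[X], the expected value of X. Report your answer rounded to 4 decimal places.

Component means — A: 6.2; B: 0.9; C: -0.2.
E[X] = 0.35·6.2 + 0.38·0.9 + 0.27·-0.2 = 2.458.

2.4580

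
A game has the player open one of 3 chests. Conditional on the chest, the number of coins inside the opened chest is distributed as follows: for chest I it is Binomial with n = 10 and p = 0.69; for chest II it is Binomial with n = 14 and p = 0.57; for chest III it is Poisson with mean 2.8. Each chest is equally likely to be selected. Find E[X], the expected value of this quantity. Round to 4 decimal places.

Component means — I: 6.9; II: 7.98; III: 2.8.
E[X] = 0.333333·6.9 + 0.333333·7.98 + 0.333333·2.8 = 5.89333.

5.8933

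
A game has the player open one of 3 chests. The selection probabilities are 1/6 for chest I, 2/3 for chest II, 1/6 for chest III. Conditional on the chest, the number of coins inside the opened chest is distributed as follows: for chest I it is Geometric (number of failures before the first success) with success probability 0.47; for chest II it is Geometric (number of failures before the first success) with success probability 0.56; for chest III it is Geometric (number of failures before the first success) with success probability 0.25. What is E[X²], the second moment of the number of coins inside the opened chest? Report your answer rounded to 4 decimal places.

For each component E[X²] = Var + (mean)², giving I: 3.67089; II: 2.02041; III: 21.
Overall E[X²] = 0.166667·3.67089 + 0.666667·2.02041 + 0.166667·21 = 5.45875.

5.4588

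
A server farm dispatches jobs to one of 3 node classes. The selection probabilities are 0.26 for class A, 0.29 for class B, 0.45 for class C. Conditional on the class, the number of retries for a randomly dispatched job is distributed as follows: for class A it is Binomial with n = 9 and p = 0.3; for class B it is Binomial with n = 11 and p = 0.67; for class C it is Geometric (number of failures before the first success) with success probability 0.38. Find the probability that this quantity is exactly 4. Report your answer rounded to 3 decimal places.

0.078

Conditional on each class, P(X = 4): A: 0.171532; B: 0.0283407; C: 0.0561501.
By total probability, P(X = 4) = 0.26·0.171532 + 0.29·0.0283407 + 0.45·0.0561501 = 0.0780847.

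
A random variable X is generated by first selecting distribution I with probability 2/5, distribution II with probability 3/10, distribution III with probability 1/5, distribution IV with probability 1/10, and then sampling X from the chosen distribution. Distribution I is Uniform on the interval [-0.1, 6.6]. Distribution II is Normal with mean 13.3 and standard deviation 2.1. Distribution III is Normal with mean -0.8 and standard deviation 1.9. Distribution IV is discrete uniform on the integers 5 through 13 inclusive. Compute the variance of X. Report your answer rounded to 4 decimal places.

Per component, I: μ=3.25, E[X²]=14.3033; II: μ=13.3, E[X²]=181.3; III: μ=-0.8, E[X²]=4.25; IV: μ=9, E[X²]=87.6667.
E[X] = 0.4·3.25 + 0.3·13.3 + 0.2·-0.8 + 0.1·9 = 6.03.
E[X²] = 0.4·14.3033 + 0.3·181.3 + 0.2·4.25 + 0.1·87.6667 = 69.728.
Var(X) = E[X²] − (E[X])² = 69.728 − 36.3609 = 33.3671.

33.3671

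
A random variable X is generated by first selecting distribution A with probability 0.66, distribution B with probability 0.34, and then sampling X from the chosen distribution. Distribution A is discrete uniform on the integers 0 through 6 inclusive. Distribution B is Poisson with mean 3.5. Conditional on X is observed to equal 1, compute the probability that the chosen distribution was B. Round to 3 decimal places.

0.276

Likelihoods P(X=1 | ·): A: 0.142857; B: 0.105691.
Posterior ∝ prior × likelihood. Numerator for B: 0.34·0.105691 = 0.0359349.
Normalizing constant: 0.66·0.142857 + 0.34·0.105691 = 0.130221.
P(B | observation) = 0.0359349 / 0.130221 = 0.275954.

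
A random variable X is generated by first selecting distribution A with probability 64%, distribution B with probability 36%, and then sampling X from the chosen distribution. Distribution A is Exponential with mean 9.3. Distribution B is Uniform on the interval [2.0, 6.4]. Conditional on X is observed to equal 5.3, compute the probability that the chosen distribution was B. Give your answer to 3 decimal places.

Likelihoods f(5.3 | ·): A: 0.0608157; B: 0.227273.
Posterior ∝ prior × likelihood. Numerator for B: 0.36·0.227273 = 0.0818182.
Normalizing constant: 0.64·0.0608157 + 0.36·0.227273 = 0.12074.
P(B | observation) = 0.0818182 / 0.12074 = 0.677638.

0.678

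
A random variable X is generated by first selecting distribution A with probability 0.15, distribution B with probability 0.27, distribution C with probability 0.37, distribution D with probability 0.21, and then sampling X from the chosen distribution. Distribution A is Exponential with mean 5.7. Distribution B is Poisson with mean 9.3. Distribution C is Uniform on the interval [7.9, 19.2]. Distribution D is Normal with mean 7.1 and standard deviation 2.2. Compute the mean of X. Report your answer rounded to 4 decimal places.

Component means — A: 5.7; B: 9.3; C: 13.55; D: 7.1.
E[X] = 0.15·5.7 + 0.27·9.3 + 0.37·13.55 + 0.21·7.1 = 9.8705.

9.8705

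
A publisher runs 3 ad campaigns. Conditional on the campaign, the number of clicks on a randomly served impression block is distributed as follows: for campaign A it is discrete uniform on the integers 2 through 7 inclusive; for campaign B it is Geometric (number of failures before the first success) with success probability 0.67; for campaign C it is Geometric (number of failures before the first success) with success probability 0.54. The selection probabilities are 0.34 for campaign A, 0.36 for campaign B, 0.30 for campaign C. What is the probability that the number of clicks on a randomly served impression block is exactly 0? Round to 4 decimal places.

0.4032

Conditional on each campaign, P(X = 0): A: 0; B: 0.67; C: 0.54.
By total probability, P(X = 0) = 0.34·0 + 0.36·0.67 + 0.3·0.54 = 0.4032.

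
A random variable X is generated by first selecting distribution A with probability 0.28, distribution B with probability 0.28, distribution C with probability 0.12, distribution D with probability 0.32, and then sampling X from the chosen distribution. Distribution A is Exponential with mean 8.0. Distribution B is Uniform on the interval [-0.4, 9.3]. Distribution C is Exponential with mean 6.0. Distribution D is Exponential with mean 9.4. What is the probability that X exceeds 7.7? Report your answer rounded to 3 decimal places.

0.327

Conditional on each component, P(X > 7.7): A: 0.381937; B: 0.164948; C: 0.277112; D: 0.440807.
By total probability, P(X > 7.7) = 0.28·0.381937 + 0.28·0.164948 + 0.12·0.277112 + 0.32·0.440807 = 0.327439.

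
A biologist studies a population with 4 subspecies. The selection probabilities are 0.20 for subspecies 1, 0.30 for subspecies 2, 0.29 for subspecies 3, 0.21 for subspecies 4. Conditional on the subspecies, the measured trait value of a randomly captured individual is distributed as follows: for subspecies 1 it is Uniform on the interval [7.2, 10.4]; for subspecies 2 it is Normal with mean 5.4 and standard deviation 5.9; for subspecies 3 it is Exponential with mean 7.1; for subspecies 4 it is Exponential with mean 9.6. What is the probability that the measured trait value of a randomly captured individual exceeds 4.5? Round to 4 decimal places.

Conditional on each subspecies, P(X > 4.5): 1: 1; 2: 0.56062; 3: 0.53057; 4: 0.625784.
By total probability, P(X > 4.5) = 0.2·1 + 0.3·0.56062 + 0.29·0.53057 + 0.21·0.625784 = 0.653466.

0.6535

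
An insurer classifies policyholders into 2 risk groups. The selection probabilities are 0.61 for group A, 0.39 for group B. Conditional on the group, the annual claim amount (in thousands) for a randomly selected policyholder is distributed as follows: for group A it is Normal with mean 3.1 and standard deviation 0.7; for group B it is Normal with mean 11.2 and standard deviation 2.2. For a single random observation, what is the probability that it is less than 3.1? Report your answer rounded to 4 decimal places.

0.3050

Conditional on each group, P(X < 3.1): A: 0.5; B: 0.000115788.
By total probability, P(X < 3.1) = 0.61·0.5 + 0.39·0.000115788 = 0.305045.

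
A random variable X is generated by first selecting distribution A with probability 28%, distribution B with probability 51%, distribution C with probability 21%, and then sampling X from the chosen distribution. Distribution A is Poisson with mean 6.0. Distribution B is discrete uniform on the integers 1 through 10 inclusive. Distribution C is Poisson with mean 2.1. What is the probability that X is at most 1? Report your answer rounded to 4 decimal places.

Conditional on each component, P(X ≤ 1): A: 0.0173513; B: 0.1; C: 0.379615.
By total probability, P(X ≤ 1) = 0.28·0.0173513 + 0.51·0.1 + 0.21·0.379615 = 0.135577.

0.1356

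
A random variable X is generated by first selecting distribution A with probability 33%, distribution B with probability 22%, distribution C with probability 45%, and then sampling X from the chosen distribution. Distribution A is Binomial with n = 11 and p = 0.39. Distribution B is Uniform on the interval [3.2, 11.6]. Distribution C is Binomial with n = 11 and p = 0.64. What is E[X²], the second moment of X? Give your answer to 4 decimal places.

43.7209

For each component E[X²] = Var + (mean)², giving A: 21.021; B: 60.64; C: 52.096.
Overall E[X²] = 0.33·21.021 + 0.22·60.64 + 0.45·52.096 = 43.7209.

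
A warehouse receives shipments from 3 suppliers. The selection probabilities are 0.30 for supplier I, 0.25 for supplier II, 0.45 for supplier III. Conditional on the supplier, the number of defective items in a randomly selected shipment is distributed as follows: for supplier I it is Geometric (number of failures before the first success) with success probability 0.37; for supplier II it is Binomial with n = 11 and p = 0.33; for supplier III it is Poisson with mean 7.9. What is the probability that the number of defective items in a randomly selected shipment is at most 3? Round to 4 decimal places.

Conditional on each supplier, P(X ≤ 3): I: 0.84247; II: 0.482118; III: 0.0453338.
By total probability, P(X ≤ 3) = 0.3·0.84247 + 0.25·0.482118 + 0.45·0.0453338 = 0.393671.

0.3937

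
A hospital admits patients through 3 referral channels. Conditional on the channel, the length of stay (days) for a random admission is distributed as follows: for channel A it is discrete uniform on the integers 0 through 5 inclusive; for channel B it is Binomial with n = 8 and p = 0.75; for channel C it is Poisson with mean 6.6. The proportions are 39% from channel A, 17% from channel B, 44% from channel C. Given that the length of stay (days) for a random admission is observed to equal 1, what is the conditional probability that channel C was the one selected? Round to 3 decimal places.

0.057

Likelihoods P(X=1 | ·): A: 0.166667; B: 0.000366211; C: 0.00897843.
Posterior ∝ prior × likelihood. Numerator for C: 0.44·0.00897843 = 0.00395051.
Normalizing constant: 0.39·0.166667 + 0.17·0.000366211 + 0.44·0.00897843 = 0.0690128.
P(C | observation) = 0.00395051 / 0.0690128 = 0.0572432.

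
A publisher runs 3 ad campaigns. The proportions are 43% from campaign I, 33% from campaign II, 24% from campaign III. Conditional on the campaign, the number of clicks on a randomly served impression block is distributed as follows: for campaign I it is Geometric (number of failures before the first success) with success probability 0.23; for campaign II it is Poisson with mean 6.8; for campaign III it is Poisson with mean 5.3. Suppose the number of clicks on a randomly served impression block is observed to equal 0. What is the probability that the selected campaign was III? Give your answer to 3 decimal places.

0.012

Likelihoods P(X=0 | ·): I: 0.23; II: 0.00111378; III: 0.00499159.
Posterior ∝ prior × likelihood. Numerator for III: 0.24·0.00499159 = 0.00119798.
Normalizing constant: 0.43·0.23 + 0.33·0.00111378 + 0.24·0.00499159 = 0.100466.
P(III | observation) = 0.00119798 / 0.100466 = 0.0119243.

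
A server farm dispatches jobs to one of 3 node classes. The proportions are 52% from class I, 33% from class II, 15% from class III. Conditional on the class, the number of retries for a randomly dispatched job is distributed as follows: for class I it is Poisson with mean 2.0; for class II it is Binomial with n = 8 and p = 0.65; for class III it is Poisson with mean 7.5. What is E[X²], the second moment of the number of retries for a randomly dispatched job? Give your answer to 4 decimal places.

22.2063

For each component E[X²] = Var + (mean)², giving I: 6; II: 28.86; III: 63.75.
Overall E[X²] = 0.52·6 + 0.33·28.86 + 0.15·63.75 = 22.2063.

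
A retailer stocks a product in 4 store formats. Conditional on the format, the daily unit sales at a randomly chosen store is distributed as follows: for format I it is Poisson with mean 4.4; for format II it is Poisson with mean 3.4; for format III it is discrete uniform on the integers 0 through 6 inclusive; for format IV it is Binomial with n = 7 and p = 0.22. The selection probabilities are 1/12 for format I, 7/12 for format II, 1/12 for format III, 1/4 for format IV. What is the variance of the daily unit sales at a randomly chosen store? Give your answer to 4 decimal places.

Per component, I: μ=4.4, E[X²]=23.76; II: μ=3.4, E[X²]=14.96; III: μ=3, E[X²]=13; IV: μ=1.54, E[X²]=3.5728.
E[X] = 0.0833333·4.4 + 0.583333·3.4 + 0.0833333·3 + 0.25·1.54 = 2.985.
E[X²] = 0.0833333·23.76 + 0.583333·14.96 + 0.0833333·13 + 0.25·3.5728 = 12.6832.
Var(X) = E[X²] − (E[X])² = 12.6832 − 8.91023 = 3.77297.

3.7730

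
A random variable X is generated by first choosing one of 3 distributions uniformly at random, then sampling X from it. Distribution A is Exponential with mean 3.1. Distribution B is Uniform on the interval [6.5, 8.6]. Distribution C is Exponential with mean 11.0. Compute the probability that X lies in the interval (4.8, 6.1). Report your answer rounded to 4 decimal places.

Conditional on each component, P(4.8 < X < 6.1): A: 0.0728185; B: 0; C: 0.0720494.
By total probability, P(4.8 < X < 6.1) = 0.333333·0.0728185 + 0.333333·0 + 0.333333·0.0720494 = 0.0482893.

0.0483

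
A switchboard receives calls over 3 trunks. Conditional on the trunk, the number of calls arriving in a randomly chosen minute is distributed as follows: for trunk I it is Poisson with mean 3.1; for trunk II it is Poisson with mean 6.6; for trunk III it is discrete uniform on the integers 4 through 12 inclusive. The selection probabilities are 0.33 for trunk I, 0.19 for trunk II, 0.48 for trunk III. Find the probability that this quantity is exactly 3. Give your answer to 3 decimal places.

0.086

Conditional on each trunk, P(X = 3): I: 0.223677; II: 0.0651834; III: 0.
By total probability, P(X = 3) = 0.33·0.223677 + 0.19·0.0651834 + 0.48·0 = 0.0861982.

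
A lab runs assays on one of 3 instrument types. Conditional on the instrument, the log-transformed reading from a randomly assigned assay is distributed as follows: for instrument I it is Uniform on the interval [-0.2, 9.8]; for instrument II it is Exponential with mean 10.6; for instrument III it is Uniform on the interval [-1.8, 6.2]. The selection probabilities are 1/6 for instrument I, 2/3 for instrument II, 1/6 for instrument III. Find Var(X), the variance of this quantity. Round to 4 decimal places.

88.9500

Per component, I: μ=4.8, E[X²]=31.3733; II: μ=10.6, E[X²]=224.72; III: μ=2.2, E[X²]=10.1733.
E[X] = 0.166667·4.8 + 0.666667·10.6 + 0.166667·2.2 = 8.23333.
E[X²] = 0.166667·31.3733 + 0.666667·224.72 + 0.166667·10.1733 = 156.738.
Var(X) = E[X²] − (E[X])² = 156.738 − 67.7878 = 88.95.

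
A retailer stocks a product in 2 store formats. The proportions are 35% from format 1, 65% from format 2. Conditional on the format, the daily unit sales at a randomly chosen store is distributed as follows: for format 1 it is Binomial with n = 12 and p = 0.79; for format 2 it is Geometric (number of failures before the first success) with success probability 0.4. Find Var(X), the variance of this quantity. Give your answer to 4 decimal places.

Per component, 1: μ=9.48, E[X²]=91.8612; 2: μ=1.5, E[X²]=6.
E[X] = 0.35·9.48 + 0.65·1.5 = 4.293.
E[X²] = 0.35·91.8612 + 0.65·6 = 36.0514.
Var(X) = E[X²] − (E[X])² = 36.0514 − 18.4298 = 17.6216.

17.6216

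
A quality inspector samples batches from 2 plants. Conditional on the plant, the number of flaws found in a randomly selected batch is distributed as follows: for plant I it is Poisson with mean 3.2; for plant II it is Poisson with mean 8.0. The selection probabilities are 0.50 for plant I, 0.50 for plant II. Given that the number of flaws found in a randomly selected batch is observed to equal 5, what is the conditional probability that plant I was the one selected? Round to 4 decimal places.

0.5544

Likelihoods P(X=5 | ·): I: 0.113979; II: 0.0916037.
Posterior ∝ prior × likelihood. Numerator for I: 0.5·0.113979 = 0.0569897.
Normalizing constant: 0.5·0.113979 + 0.5·0.0916037 = 0.102792.
P(I | observation) = 0.0569897 / 0.102792 = 0.55442.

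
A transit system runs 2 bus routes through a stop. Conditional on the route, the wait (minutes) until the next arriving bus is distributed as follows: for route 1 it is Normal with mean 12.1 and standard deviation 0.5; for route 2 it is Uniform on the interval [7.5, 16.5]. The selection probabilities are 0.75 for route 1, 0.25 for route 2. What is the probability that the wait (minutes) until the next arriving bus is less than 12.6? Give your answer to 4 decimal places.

0.7727

Conditional on each route, P(X < 12.6): 1: 0.841345; 2: 0.566667.
By total probability, P(X < 12.6) = 0.75·0.841345 + 0.25·0.566667 = 0.772675.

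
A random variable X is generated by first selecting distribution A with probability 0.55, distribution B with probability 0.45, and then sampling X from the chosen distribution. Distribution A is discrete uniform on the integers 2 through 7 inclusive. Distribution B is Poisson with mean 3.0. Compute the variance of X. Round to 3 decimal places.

3.511

Per component, A: μ=4.5, E[X²]=23.1667; B: μ=3, E[X²]=12.
E[X] = 0.55·4.5 + 0.45·3 = 3.825.
E[X²] = 0.55·23.1667 + 0.45·12 = 18.1417.
Var(X) = E[X²] − (E[X])² = 18.1417 − 14.6306 = 3.51104.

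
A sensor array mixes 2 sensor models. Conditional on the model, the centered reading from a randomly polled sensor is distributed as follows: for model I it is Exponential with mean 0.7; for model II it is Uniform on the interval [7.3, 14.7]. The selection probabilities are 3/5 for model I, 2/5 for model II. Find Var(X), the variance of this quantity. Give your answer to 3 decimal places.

Per component, I: μ=0.7, E[X²]=0.98; II: μ=11, E[X²]=125.563.
E[X] = 0.6·0.7 + 0.4·11 = 4.82.
E[X²] = 0.6·0.98 + 0.4·125.563 = 50.8133.
Var(X) = E[X²] − (E[X])² = 50.8133 − 23.2324 = 27.5809.

27.581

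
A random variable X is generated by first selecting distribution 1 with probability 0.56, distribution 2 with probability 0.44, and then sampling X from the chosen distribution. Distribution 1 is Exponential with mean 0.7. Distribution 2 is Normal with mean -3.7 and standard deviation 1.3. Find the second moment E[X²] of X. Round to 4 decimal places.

For each component E[X²] = Var + (mean)², giving 1: 0.98; 2: 15.38.
Overall E[X²] = 0.56·0.98 + 0.44·15.38 = 7.316.

7.3160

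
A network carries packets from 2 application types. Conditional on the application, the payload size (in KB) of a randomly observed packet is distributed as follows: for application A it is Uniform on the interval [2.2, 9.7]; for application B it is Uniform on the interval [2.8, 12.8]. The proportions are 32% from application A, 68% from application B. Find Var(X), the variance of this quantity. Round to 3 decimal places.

7.911

Per component, A: μ=5.95, E[X²]=40.09; B: μ=7.8, E[X²]=69.1733.
E[X] = 0.32·5.95 + 0.68·7.8 = 7.208.
E[X²] = 0.32·40.09 + 0.68·69.1733 = 59.8667.
Var(X) = E[X²] − (E[X])² = 59.8667 − 51.9553 = 7.9114.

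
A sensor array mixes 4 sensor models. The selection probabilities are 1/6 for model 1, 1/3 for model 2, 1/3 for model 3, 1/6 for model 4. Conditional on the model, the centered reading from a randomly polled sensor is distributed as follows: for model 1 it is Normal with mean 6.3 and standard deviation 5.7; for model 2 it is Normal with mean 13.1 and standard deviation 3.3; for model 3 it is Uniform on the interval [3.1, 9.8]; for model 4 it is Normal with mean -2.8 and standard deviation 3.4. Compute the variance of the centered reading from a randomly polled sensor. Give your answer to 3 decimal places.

Per component, 1: μ=6.3, E[X²]=72.18; 2: μ=13.1, E[X²]=182.5; 3: μ=6.45, E[X²]=45.3433; 4: μ=-2.8, E[X²]=19.4.
E[X] = 0.166667·6.3 + 0.333333·13.1 + 0.333333·6.45 + 0.166667·-2.8 = 7.1.
E[X²] = 0.166667·72.18 + 0.333333·182.5 + 0.333333·45.3433 + 0.166667·19.4 = 91.2111.
Var(X) = E[X²] − (E[X])² = 91.2111 − 50.41 = 40.8011.

40.801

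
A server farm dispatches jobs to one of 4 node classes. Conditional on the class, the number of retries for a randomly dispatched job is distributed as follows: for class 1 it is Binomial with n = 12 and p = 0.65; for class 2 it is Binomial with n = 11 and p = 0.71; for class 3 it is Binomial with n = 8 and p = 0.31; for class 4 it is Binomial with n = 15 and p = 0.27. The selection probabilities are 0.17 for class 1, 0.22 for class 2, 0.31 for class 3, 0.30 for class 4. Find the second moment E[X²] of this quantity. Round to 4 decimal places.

32.9691

For each component E[X²] = Var + (mean)², giving 1: 63.57; 2: 63.261; 3: 7.8616; 4: 19.359.
Overall E[X²] = 0.17·63.57 + 0.22·63.261 + 0.31·7.8616 + 0.3·19.359 = 32.9691.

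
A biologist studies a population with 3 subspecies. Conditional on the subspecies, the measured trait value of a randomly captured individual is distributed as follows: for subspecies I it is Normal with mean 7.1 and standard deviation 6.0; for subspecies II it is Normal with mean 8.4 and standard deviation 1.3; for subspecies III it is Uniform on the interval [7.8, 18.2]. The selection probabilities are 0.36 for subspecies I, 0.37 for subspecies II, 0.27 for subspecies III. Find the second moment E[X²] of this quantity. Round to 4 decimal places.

For each component E[X²] = Var + (mean)², giving I: 86.41; II: 72.25; III: 178.013.
Overall E[X²] = 0.36·86.41 + 0.37·72.25 + 0.27·178.013 = 105.904.

105.9037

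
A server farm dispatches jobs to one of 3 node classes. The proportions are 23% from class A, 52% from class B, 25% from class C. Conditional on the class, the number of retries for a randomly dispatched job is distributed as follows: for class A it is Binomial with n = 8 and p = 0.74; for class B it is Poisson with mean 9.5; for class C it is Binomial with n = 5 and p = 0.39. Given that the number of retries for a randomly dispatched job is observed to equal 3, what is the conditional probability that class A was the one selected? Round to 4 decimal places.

Likelihoods P(X=3 | ·): A: 0.0269619; B: 0.010696; C: 0.220726.
Posterior ∝ prior × likelihood. Numerator for A: 0.23·0.0269619 = 0.00620123.
Normalizing constant: 0.23·0.0269619 + 0.52·0.010696 + 0.25·0.220726 = 0.0669447.
P(A | observation) = 0.00620123 / 0.0669447 = 0.0926322.

0.0926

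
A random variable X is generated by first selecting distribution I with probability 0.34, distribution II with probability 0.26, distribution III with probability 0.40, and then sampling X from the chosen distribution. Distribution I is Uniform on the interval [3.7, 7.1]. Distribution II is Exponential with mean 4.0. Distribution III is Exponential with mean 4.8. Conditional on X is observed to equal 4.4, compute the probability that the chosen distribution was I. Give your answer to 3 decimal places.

0.645

Likelihoods f(4.4 | ·): I: 0.294118; II: 0.0832178; III: 0.083302.
Posterior ∝ prior × likelihood. Numerator for I: 0.34·0.294118 = 0.1.
Normalizing constant: 0.34·0.294118 + 0.26·0.0832178 + 0.4·0.083302 = 0.154957.
P(I | observation) = 0.1 / 0.154957 = 0.645339.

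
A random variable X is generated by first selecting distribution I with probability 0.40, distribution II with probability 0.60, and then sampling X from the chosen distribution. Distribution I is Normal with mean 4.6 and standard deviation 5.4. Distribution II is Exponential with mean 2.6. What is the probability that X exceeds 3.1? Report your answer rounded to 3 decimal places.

0.426

Conditional on each component, P(X > 3.1): I: 0.609409; II: 0.30352.
By total probability, P(X > 3.1) = 0.4·0.609409 + 0.6·0.30352 = 0.425875.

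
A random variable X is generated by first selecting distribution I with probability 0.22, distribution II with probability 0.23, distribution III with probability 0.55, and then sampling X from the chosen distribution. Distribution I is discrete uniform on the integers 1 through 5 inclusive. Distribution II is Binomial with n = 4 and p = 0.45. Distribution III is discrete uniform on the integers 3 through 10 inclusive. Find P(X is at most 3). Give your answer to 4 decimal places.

0.4213

Conditional on each component, P(X ≤ 3): I: 0.6; II: 0.958994; III: 0.125.
By total probability, P(X ≤ 3) = 0.22·0.6 + 0.23·0.958994 + 0.55·0.125 = 0.421319.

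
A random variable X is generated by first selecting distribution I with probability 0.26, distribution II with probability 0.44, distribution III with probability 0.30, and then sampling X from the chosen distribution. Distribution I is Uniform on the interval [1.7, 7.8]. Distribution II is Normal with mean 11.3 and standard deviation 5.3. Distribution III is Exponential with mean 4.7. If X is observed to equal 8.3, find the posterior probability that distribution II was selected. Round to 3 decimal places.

0.721

Likelihoods f(8.3 | ·): I: 0; II: 0.0641299; III: 0.0363879.
Posterior ∝ prior × likelihood. Numerator for II: 0.44·0.0641299 = 0.0282172.
Normalizing constant: 0.26·0 + 0.44·0.0641299 + 0.3·0.0363879 = 0.0391335.
P(II | observation) = 0.0282172 / 0.0391335 = 0.721048.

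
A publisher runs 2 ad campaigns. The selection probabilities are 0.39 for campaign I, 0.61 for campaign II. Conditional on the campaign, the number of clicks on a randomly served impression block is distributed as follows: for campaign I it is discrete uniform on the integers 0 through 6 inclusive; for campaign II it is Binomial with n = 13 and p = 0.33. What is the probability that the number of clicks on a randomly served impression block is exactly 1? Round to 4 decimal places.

0.0771

Conditional on each campaign, P(X = 1): I: 0.142857; II: 0.0351039.
By total probability, P(X = 1) = 0.39·0.142857 + 0.61·0.0351039 = 0.0771276.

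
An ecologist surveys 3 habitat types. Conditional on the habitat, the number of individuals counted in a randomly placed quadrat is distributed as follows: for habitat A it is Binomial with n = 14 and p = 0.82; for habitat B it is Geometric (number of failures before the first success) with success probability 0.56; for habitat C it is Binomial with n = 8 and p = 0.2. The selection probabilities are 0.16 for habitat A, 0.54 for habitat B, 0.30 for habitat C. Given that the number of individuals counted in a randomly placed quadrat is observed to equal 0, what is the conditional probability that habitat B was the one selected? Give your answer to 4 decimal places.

0.8573

Likelihoods P(X=0 | ·): A: 3.74813e-11; B: 0.56; C: 0.167772.
Posterior ∝ prior × likelihood. Numerator for B: 0.54·0.56 = 0.3024.
Normalizing constant: 0.16·3.74813e-11 + 0.54·0.56 + 0.3·0.167772 = 0.352732.
P(B | observation) = 0.3024 / 0.352732 = 0.857309.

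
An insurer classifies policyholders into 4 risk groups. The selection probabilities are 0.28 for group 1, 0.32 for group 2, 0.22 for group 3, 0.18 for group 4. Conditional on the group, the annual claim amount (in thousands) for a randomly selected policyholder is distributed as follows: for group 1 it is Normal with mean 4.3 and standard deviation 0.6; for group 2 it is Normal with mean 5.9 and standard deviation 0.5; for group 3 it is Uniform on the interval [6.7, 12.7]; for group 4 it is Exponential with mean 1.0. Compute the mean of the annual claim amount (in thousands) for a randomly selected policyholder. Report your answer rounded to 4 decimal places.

Component means — 1: 4.3; 2: 5.9; 3: 9.7; 4: 1.
E[X] = 0.28·4.3 + 0.32·5.9 + 0.22·9.7 + 0.18·1 = 5.406.

5.4060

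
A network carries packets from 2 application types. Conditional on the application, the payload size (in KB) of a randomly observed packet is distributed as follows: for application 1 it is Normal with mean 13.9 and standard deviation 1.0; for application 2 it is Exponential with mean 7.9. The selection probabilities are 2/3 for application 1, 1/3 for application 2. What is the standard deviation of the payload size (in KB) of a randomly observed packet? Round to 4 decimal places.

Per component, 1: μ=13.9, E[X²]=194.21; 2: μ=7.9, E[X²]=124.82.
E[X] = 0.666667·13.9 + 0.333333·7.9 = 11.9.
E[X²] = 0.666667·194.21 + 0.333333·124.82 = 171.08.
Var(X) = E[X²] − (E[X])² = 171.08 − 141.61 = 29.47.
SD(X) = √29.47 = 5.42863.

5.4286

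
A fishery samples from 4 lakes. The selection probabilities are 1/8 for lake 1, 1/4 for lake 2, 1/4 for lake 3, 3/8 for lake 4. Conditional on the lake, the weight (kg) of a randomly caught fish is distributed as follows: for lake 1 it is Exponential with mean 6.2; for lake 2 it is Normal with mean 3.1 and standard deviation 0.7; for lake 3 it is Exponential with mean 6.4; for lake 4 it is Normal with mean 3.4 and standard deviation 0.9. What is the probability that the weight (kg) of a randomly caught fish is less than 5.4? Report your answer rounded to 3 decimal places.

Conditional on each lake, P(X < 5.4): 1: 0.581454; 2: 0.999491; 3: 0.569905; 4: 0.986866.
By total probability, P(X < 5.4) = 0.125·0.581454 + 0.25·0.999491 + 0.25·0.569905 + 0.375·0.986866 = 0.835106.

0.835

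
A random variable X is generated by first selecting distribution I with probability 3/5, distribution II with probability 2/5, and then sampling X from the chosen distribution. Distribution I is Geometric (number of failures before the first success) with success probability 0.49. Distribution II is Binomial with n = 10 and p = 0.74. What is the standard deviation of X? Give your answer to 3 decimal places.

Per component, I: μ=1.04082, E[X²]=3.20741; II: μ=7.4, E[X²]=56.684.
E[X] = 0.6·1.04082 + 0.4·7.4 = 3.58449.
E[X²] = 0.6·3.20741 + 0.4·56.684 = 24.598.
Var(X) = E[X²] − (E[X])² = 24.598 − 12.8486 = 11.7495.
SD(X) = √11.7495 = 3.42775.

3.428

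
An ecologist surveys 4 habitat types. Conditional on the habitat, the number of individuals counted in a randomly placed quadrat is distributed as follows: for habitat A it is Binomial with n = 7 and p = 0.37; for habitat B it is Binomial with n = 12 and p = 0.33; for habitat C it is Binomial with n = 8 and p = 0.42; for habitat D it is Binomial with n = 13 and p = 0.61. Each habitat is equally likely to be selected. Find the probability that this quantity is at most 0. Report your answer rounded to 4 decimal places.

Conditional on each habitat, P(X ≤ 0): A: 0.0393898; B: 0.00818272; C: 0.0128063; D: 4.82881e-06.
By total probability, P(X ≤ 0) = 0.25·0.0393898 + 0.25·0.00818272 + 0.25·0.0128063 + 0.25·4.82881e-06 = 0.0150959.

0.0151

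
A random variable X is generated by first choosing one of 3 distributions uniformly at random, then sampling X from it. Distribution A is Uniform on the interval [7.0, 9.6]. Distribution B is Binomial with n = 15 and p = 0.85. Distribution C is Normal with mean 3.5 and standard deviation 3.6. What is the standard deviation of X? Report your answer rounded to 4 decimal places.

Per component, A: μ=8.3, E[X²]=69.4533; B: μ=12.75, E[X²]=164.475; C: μ=3.5, E[X²]=25.21.
E[X] = 0.333333·8.3 + 0.333333·12.75 + 0.333333·3.5 = 8.18333.
E[X²] = 0.333333·69.4533 + 0.333333·164.475 + 0.333333·25.21 = 86.3794.
Var(X) = E[X²] − (E[X])² = 86.3794 − 66.9669 = 19.4125.
SD(X) = √19.4125 = 4.40596.

4.4060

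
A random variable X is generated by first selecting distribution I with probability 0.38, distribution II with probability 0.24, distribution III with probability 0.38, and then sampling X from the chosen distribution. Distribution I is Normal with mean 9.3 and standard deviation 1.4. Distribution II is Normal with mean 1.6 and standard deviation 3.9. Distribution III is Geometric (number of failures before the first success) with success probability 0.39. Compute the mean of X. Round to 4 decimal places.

Component means — I: 9.3; II: 1.6; III: 1.5641.
E[X] = 0.38·9.3 + 0.24·1.6 + 0.38·1.5641 = 4.51236.

4.5124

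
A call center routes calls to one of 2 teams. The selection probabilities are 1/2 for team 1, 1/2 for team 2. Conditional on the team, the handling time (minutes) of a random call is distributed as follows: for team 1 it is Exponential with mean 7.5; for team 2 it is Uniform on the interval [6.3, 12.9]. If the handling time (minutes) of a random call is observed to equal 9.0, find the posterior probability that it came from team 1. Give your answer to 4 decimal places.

Likelihoods f(9.0 | ·): 1: 0.0401592; 2: 0.151515.
Posterior ∝ prior × likelihood. Numerator for 1: 0.5·0.0401592 = 0.0200796.
Normalizing constant: 0.5·0.0401592 + 0.5·0.151515 = 0.0958372.
P(1 | observation) = 0.0200796 / 0.0958372 = 0.209518.

0.2095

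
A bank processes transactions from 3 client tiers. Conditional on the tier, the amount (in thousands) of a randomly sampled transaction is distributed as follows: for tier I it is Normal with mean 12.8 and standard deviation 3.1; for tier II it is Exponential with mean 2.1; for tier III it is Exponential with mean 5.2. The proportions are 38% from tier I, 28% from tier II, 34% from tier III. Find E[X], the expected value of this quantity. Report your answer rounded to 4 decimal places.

Component means — I: 12.8; II: 2.1; III: 5.2.
E[X] = 0.38·12.8 + 0.28·2.1 + 0.34·5.2 = 7.22.

7.2200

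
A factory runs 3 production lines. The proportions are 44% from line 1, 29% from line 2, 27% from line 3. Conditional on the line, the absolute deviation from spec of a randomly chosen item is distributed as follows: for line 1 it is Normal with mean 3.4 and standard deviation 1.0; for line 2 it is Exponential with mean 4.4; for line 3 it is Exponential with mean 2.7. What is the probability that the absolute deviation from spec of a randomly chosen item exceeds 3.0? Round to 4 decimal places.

0.5239

Conditional on each line, P(X > 3.0): 1: 0.655422; 2: 0.505697; 3: 0.329193.
By total probability, P(X > 3.0) = 0.44·0.655422 + 0.29·0.505697 + 0.27·0.329193 = 0.52392.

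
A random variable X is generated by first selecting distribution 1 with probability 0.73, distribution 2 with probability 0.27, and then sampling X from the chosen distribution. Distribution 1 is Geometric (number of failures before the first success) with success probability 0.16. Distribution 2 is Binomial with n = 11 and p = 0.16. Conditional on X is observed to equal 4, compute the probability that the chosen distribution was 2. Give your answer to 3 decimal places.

0.229

Likelihoods P(X=4 | ·): 1: 0.0796594; 2: 0.0638188.
Posterior ∝ prior × likelihood. Numerator for 2: 0.27·0.0638188 = 0.0172311.
Normalizing constant: 0.73·0.0796594 + 0.27·0.0638188 = 0.0753825.
P(2 | observation) = 0.0172311 / 0.0753825 = 0.228582.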